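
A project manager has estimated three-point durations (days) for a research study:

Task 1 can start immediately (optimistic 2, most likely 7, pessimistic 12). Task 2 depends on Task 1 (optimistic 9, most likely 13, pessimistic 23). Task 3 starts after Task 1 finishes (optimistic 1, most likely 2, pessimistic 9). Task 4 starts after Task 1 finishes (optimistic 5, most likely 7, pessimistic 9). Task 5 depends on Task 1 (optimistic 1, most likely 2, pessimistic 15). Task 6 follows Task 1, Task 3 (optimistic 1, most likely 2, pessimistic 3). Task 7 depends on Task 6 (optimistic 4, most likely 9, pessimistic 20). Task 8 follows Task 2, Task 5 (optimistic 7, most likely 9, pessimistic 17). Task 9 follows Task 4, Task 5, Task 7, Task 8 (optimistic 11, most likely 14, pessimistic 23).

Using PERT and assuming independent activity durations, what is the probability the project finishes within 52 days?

te_Task 1 = (2 + 4·7 + 12)/6 = 42/6 = 7; σ²_Task 1 = ((12−2)/6)² = 2.778
te_Task 2 = (9 + 4·13 + 23)/6 = 84/6 = 14; σ²_Task 2 = ((23−9)/6)² = 5.444
te_Task 3 = (1 + 4·2 + 9)/6 = 18/6 = 3; σ²_Task 3 = ((9−1)/6)² = 1.778
te_Task 4 = (5 + 4·7 + 9)/6 = 42/6 = 7; σ²_Task 4 = ((9−5)/6)² = 0.444
te_Task 5 = (1 + 4·2 + 15)/6 = 24/6 = 4; σ²_Task 5 = ((15−1)/6)² = 5.444
te_Task 6 = (1 + 4·2 + 3)/6 = 12/6 = 2; σ²_Task 6 = ((3−1)/6)² = 0.111
te_Task 7 = (4 + 4·9 + 20)/6 = 60/6 = 10; σ²_Task 7 = ((20−4)/6)² = 7.111
te_Task 8 = (7 + 4·9 + 17)/6 = 60/6 = 10; σ²_Task 8 = ((17−7)/6)² = 2.778
te_Task 9 = (11 + 4·14 + 23)/6 = 90/6 = 15; σ²_Task 9 = ((23−11)/6)² = 4.000

Forward pass:
ES_Task 1 = 0; EF_Task 1 = 7
ES_Task 2 = 7; EF_Task 2 = 7+14 = 21
ES_Task 3 = 7; EF_Task 3 = 7+3 = 10
ES_Task 4 = 7; EF_Task 4 = 7+7 = 14
ES_Task 5 = 7; EF_Task 5 = 7+4 = 11
ES_Task 6 = max(EF_Task 1=7, EF_Task 3=10) = 10; EF_Task 6 = 10+2 = 12
ES_Task 7 = 12; EF_Task 7 = 12+10 = 22
ES_Task 8 = max(EF_Task 2=21, EF_Task 5=11) = 21; EF_Task 8 = 21+10 = 31
ES_Task 9 = max(EF_Task 4=14, EF_Task 5=11, EF_Task 7=22, EF_Task 8=31) = 31; EF_Task 9 = 31+15 = 46
Expected project duration μ = 46 days. Critical path: Task 1 → Task 2 → Task 8 → Task 9.

Variance along critical path = 2.778 + 5.444 + 2.778 + 4.000 = 15.000; σ = √15.000 = 3.873 days.
Z = (52 − 46) / 3.873 = 1.549
P(T ≤ 52) = Φ(1.549) ≈ 0.939

0.939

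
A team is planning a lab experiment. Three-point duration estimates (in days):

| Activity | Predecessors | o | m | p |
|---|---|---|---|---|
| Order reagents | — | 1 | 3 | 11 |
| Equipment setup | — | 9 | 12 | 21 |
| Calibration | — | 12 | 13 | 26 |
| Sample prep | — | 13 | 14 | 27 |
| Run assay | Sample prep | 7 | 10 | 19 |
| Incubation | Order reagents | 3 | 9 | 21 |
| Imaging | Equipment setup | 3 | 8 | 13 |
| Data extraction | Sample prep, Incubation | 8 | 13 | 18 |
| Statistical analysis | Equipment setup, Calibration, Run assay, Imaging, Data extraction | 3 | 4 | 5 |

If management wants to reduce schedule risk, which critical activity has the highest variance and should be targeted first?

te_Order reagents = (1 + 4·3 + 11)/6 = 24/6 = 4; σ²_Order reagents = ((11−1)/6)² = 2.778
te_Equipment setup = (9 + 4·12 + 21)/6 = 78/6 = 13; σ²_Equipment setup = ((21−9)/6)² = 4.000
te_Calibration = (12 + 4·13 + 26)/6 = 90/6 = 15; σ²_Calibration = ((26−12)/6)² = 5.444
te_Sample prep = (13 + 4·14 + 27)/6 = 96/6 = 16; σ²_Sample prep = ((27−13)/6)² = 5.444
te_Run assay = (7 + 4·10 + 19)/6 = 66/6 = 11; σ²_Run assay = ((19−7)/6)² = 4.000
te_Incubation = (3 + 4·9 + 21)/6 = 60/6 = 10; σ²_Incubation = ((21−3)/6)² = 9.000
te_Imaging = (3 + 4·8 + 13)/6 = 48/6 = 8; σ²_Imaging = ((13−3)/6)² = 2.778
te_Data extraction = (8 + 4·13 + 18)/6 = 78/6 = 13; σ²_Data extraction = ((18−8)/6)² = 2.778
te_Statistical analysis = (3 + 4·4 + 5)/6 = 24/6 = 4; σ²_Statistical analysis = ((5−3)/6)² = 0.111

Forward pass:
ES_Order reagents = 0; EF_Order reagents = 4
ES_Equipment setup = 0; EF_Equipment setup = 13
ES_Calibration = 0; EF_Calibration = 15
ES_Sample prep = 0; EF_Sample prep = 16
ES_Run assay = 16; EF_Run assay = 16+11 = 27
ES_Incubation = 4; EF_Incubation = 4+10 = 14
ES_Imaging = 13; EF_Imaging = 13+8 = 21
ES_Data extraction = max(EF_Sample prep=16, EF_Incubation=14) = 16; EF_Data extraction = 16+13 = 29
ES_Statistical analysis = max(EF_Equipment setup=13, EF_Calibration=15, EF_Run assay=27, EF_Imaging=21, EF_Data extraction=29) = 29; EF_Statistical analysis = 29+4 = 33
Expected project duration μ = 33 days. Critical path: Sample prep → Data extraction → Statistical analysis.

Variances on critical path: σ²_Sample prep=5.444, σ²_Data extraction=2.778, σ²_Statistical analysis=0.111.
Largest is σ²_Sample prep = 5.444.

Sample prep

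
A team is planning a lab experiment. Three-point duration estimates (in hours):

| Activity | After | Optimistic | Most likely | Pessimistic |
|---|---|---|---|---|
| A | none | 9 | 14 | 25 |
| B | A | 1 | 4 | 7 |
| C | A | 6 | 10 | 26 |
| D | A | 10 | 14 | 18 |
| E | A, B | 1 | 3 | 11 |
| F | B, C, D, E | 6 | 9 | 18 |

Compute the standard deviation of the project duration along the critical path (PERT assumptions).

3.59 hours

te_A = (9 + 4·14 + 25)/6 = 90/6 = 15; σ²_A = ((25−9)/6)² = 7.111
te_B = (1 + 4·4 + 7)/6 = 24/6 = 4; σ²_B = ((7−1)/6)² = 1.000
te_C = (6 + 4·10 + 26)/6 = 72/6 = 12; σ²_C = ((26−6)/6)² = 11.111
te_D = (10 + 4·14 + 18)/6 = 84/6 = 14; σ²_D = ((18−10)/6)² = 1.778
te_E = (1 + 4·3 + 11)/6 = 24/6 = 4; σ²_E = ((11−1)/6)² = 2.778
te_F = (6 + 4·9 + 18)/6 = 60/6 = 10; σ²_F = ((18−6)/6)² = 4.000

Forward pass:
ES_A = 0; EF_A = 15
ES_B = 15; EF_B = 15+4 = 19
ES_C = 15; EF_C = 15+12 = 27
ES_D = 15; EF_D = 15+14 = 29
ES_E = max(EF_A=15, EF_B=19) = 19; EF_E = 19+4 = 23
ES_F = max(EF_B=19, EF_C=27, EF_D=29, EF_E=23) = 29; EF_F = 29+10 = 39
Expected project duration μ = 39 hours. Critical path: A → D → F.

Variance along critical path = 7.111 + 1.778 + 4.000 = 12.889
σ = √12.889 = 3.590 hours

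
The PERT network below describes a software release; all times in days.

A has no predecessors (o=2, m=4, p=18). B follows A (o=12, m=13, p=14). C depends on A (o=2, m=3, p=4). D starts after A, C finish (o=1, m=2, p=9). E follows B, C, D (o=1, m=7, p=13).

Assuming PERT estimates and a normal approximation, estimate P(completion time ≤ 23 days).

0.185

te_A = (2 + 4·4 + 18)/6 = 36/6 = 6; σ²_A = ((18−2)/6)² = 7.111
te_B = (12 + 4·13 + 14)/6 = 78/6 = 13; σ²_B = ((14−12)/6)² = 0.111
te_C = (2 + 4·3 + 4)/6 = 18/6 = 3; σ²_C = ((4−2)/6)² = 0.111
te_D = (1 + 4·2 + 9)/6 = 18/6 = 3; σ²_D = ((9−1)/6)² = 1.778
te_E = (1 + 4·7 + 13)/6 = 42/6 = 7; σ²_E = ((13−1)/6)² = 4.000

Forward pass:
ES_A = 0; EF_A = 6
ES_B = 6; EF_B = 6+13 = 19
ES_C = 6; EF_C = 6+3 = 9
ES_D = max(EF_A=6, EF_C=9) = 9; EF_D = 9+3 = 12
ES_E = max(EF_B=19, EF_C=9, EF_D=12) = 19; EF_E = 19+7 = 26
Expected project duration μ = 26 days. Critical path: A → B → E.

Variance along critical path = 7.111 + 0.111 + 4.000 = 11.222; σ = √11.222 = 3.350 days.
Z = (23 − 26) / 3.350 = -0.896
P(T ≤ 23) = Φ(-0.896) ≈ 0.185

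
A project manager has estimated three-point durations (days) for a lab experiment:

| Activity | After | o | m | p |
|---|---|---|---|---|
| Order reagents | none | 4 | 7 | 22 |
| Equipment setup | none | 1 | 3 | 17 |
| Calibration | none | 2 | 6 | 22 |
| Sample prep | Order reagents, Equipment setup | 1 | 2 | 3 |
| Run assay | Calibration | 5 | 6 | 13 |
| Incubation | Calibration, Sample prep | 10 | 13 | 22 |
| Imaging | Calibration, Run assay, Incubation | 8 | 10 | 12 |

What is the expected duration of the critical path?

35 days

te_Order reagents = (4 + 4·7 + 22)/6 = 54/6 = 9
te_Equipment setup = (1 + 4·3 + 17)/6 = 30/6 = 5
te_Calibration = (2 + 4·6 + 22)/6 = 48/6 = 8
te_Sample prep = (1 + 4·2 + 3)/6 = 12/6 = 2
te_Run assay = (5 + 4·6 + 13)/6 = 42/6 = 7
te_Incubation = (10 + 4·13 + 22)/6 = 84/6 = 14
te_Imaging = (8 + 4·10 + 12)/6 = 60/6 = 10

Forward pass:
ES_Order reagents = 0; EF_Order reagents = 9
ES_Equipment setup = 0; EF_Equipment setup = 5
ES_Calibration = 0; EF_Calibration = 8
ES_Sample prep = max(EF_Order reagents=9, EF_Equipment setup=5) = 9; EF_Sample prep = 9+2 = 11
ES_Run assay = 8; EF_Run assay = 8+7 = 15
ES_Incubation = max(EF_Calibration=8, EF_Sample prep=11) = 11; EF_Incubation = 11+14 = 25
ES_Imaging = max(EF_Calibration=8, EF_Run assay=15, EF_Incubation=25) = 25; EF_Imaging = 25+10 = 35
Expected project duration μ = 35 days. Critical path: Order reagents → Sample prep → Incubation → Imaging.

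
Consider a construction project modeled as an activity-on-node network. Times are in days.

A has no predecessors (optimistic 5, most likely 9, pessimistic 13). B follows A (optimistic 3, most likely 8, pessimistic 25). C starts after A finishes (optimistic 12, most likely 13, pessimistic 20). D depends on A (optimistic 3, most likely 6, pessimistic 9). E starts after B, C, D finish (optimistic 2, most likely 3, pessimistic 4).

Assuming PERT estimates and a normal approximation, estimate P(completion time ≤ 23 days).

0.059

te_A = (5 + 4·9 + 13)/6 = 54/6 = 9; σ²_A = ((13−5)/6)² = 1.778
te_B = (3 + 4·8 + 25)/6 = 60/6 = 10; σ²_B = ((25−3)/6)² = 13.444
te_C = (12 + 4·13 + 20)/6 = 84/6 = 14; σ²_C = ((20−12)/6)² = 1.778
te_D = (3 + 4·6 + 9)/6 = 36/6 = 6; σ²_D = ((9−3)/6)² = 1.000
te_E = (2 + 4·3 + 4)/6 = 18/6 = 3; σ²_E = ((4−2)/6)² = 0.111

Forward pass:
ES_A = 0; EF_A = 9
ES_B = 9; EF_B = 9+10 = 19
ES_C = 9; EF_C = 9+14 = 23
ES_D = 9; EF_D = 9+6 = 15
ES_E = max(EF_B=19, EF_C=23, EF_D=15) = 23; EF_E = 23+3 = 26
Expected project duration μ = 26 days. Critical path: A → C → E.

Variance along critical path = 1.778 + 1.778 + 0.111 = 3.667; σ = √3.667 = 1.915 days.
Z = (23 − 26) / 1.915 = -1.567
P(T ≤ 23) = Φ(-1.567) ≈ 0.059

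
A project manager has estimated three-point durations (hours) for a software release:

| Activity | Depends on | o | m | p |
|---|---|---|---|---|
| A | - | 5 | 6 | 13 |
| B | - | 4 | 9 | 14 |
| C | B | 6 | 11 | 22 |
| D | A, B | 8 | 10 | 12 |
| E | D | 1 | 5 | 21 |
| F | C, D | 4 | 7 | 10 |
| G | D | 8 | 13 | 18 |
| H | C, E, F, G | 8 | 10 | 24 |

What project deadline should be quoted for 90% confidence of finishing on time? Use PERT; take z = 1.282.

te_A = (5 + 4·6 + 13)/6 = 42/6 = 7; σ²_A = ((13−5)/6)² = 1.778
te_B = (4 + 4·9 + 14)/6 = 54/6 = 9; σ²_B = ((14−4)/6)² = 2.778
te_C = (6 + 4·11 + 22)/6 = 72/6 = 12; σ²_C = ((22−6)/6)² = 7.111
te_D = (8 + 4·10 + 12)/6 = 60/6 = 10; σ²_D = ((12−8)/6)² = 0.444
te_E = (1 + 4·5 + 21)/6 = 42/6 = 7; σ²_E = ((21−1)/6)² = 11.111
te_F = (4 + 4·7 + 10)/6 = 42/6 = 7; σ²_F = ((10−4)/6)² = 1.000
te_G = (8 + 4·13 + 18)/6 = 78/6 = 13; σ²_G = ((18−8)/6)² = 2.778
te_H = (8 + 4·10 + 24)/6 = 72/6 = 12; σ²_H = ((24−8)/6)² = 7.111

Forward pass:
ES_A = 0; EF_A = 7
ES_B = 0; EF_B = 9
ES_C = 9; EF_C = 9+12 = 21
ES_D = max(EF_A=7, EF_B=9) = 9; EF_D = 9+10 = 19
ES_E = 19; EF_E = 19+7 = 26
ES_F = max(EF_C=21, EF_D=19) = 21; EF_F = 21+7 = 28
ES_G = 19; EF_G = 19+13 = 32
ES_H = max(EF_C=21, EF_E=26, EF_F=28, EF_G=32) = 32; EF_H = 32+12 = 44
Expected project duration μ = 44 hours. Critical path: B → D → G → H.

Variance along critical path = 2.778 + 0.444 + 2.778 + 7.111 = 13.111; σ = 3.621 hours.
D = μ + z·σ = 44 + 1.282·3.621 = 48.6 hours

48.6 hours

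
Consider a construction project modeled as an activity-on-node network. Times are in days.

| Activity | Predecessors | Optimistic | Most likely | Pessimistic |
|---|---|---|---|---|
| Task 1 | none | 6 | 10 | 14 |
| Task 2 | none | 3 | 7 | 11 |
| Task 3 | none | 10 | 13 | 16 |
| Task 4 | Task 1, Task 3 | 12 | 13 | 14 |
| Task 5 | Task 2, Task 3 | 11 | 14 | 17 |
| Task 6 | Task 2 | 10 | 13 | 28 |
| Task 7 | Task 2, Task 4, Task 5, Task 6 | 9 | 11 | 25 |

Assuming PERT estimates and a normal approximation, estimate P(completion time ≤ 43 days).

te_Task 1 = (6 + 4·10 + 14)/6 = 60/6 = 10; σ²_Task 1 = ((14−6)/6)² = 1.778
te_Task 2 = (3 + 4·7 + 11)/6 = 42/6 = 7; σ²_Task 2 = ((11−3)/6)² = 1.778
te_Task 3 = (10 + 4·13 + 16)/6 = 78/6 = 13; σ²_Task 3 = ((16−10)/6)² = 1.000
te_Task 4 = (12 + 4·13 + 14)/6 = 78/6 = 13; σ²_Task 4 = ((14−12)/6)² = 0.111
te_Task 5 = (11 + 4·14 + 17)/6 = 84/6 = 14; σ²_Task 5 = ((17−11)/6)² = 1.000
te_Task 6 = (10 + 4·13 + 28)/6 = 90/6 = 15; σ²_Task 6 = ((28−10)/6)² = 9.000
te_Task 7 = (9 + 4·11 + 25)/6 = 78/6 = 13; σ²_Task 7 = ((25−9)/6)² = 7.111

Forward pass:
ES_Task 1 = 0; EF_Task 1 = 10
ES_Task 2 = 0; EF_Task 2 = 7
ES_Task 3 = 0; EF_Task 3 = 13
ES_Task 4 = max(EF_Task 1=10, EF_Task 3=13) = 13; EF_Task 4 = 13+13 = 26
ES_Task 5 = max(EF_Task 2=7, EF_Task 3=13) = 13; EF_Task 5 = 13+14 = 27
ES_Task 6 = 7; EF_Task 6 = 7+15 = 22
ES_Task 7 = max(EF_Task 2=7, EF_Task 4=26, EF_Task 5=27, EF_Task 6=22) = 27; EF_Task 7 = 27+13 = 40
Expected project duration μ = 40 days. Critical path: Task 3 → Task 5 → Task 7.

Variance along critical path = 1.000 + 1.000 + 7.111 = 9.111; σ = √9.111 = 3.018 days.
Z = (43 − 40) / 3.018 = 0.994
P(T ≤ 43) = Φ(0.994) ≈ 0.840

0.840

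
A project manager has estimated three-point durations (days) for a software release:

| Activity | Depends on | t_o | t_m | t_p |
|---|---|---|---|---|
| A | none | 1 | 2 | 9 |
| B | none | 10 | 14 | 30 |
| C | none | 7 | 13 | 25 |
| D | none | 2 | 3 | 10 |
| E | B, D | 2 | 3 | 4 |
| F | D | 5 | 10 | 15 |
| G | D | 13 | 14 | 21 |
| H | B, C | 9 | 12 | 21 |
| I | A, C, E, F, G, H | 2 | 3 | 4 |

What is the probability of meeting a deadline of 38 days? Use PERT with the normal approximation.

te_A = (1 + 4·2 + 9)/6 = 18/6 = 3; σ²_A = ((9−1)/6)² = 1.778
te_B = (10 + 4·14 + 30)/6 = 96/6 = 16; σ²_B = ((30−10)/6)² = 11.111
te_C = (7 + 4·13 + 25)/6 = 84/6 = 14; σ²_C = ((25−7)/6)² = 9.000
te_D = (2 + 4·3 + 10)/6 = 24/6 = 4; σ²_D = ((10−2)/6)² = 1.778
te_E = (2 + 4·3 + 4)/6 = 18/6 = 3; σ²_E = ((4−2)/6)² = 0.111
te_F = (5 + 4·10 + 15)/6 = 60/6 = 10; σ²_F = ((15−5)/6)² = 2.778
te_G = (13 + 4·14 + 21)/6 = 90/6 = 15; σ²_G = ((21−13)/6)² = 1.778
te_H = (9 + 4·12 + 21)/6 = 78/6 = 13; σ²_H = ((21−9)/6)² = 4.000
te_I = (2 + 4·3 + 4)/6 = 18/6 = 3; σ²_I = ((4−2)/6)² = 0.111

Forward pass:
ES_A = 0; EF_A = 3
ES_B = 0; EF_B = 16
ES_C = 0; EF_C = 14
ES_D = 0; EF_D = 4
ES_E = max(EF_B=16, EF_D=4) = 16; EF_E = 16+3 = 19
ES_F = 4; EF_F = 4+10 = 14
ES_G = 4; EF_G = 4+15 = 19
ES_H = max(EF_B=16, EF_C=14) = 16; EF_H = 16+13 = 29
ES_I = max(EF_A=3, EF_C=14, EF_E=19, EF_F=14, EF_G=19, EF_H=29) = 29; EF_I = 29+3 = 32
Expected project duration μ = 32 days. Critical path: B → H → I.

Variance along critical path = 11.111 + 4.000 + 0.111 = 15.222; σ = √15.222 = 3.902 days.
Z = (38 − 32) / 3.902 = 1.538
P(T ≤ 38) = Φ(1.538) ≈ 0.938

0.938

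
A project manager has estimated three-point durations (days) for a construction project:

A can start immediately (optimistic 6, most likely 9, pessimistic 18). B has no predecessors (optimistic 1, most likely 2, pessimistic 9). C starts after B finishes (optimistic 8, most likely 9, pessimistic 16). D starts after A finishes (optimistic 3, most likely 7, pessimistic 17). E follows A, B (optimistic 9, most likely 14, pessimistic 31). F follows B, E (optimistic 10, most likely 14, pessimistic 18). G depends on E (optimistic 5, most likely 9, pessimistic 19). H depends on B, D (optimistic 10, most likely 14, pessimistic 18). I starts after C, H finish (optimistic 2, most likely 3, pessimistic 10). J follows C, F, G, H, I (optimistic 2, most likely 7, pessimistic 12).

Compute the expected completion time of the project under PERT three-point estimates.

te_A = (6 + 4·9 + 18)/6 = 60/6 = 10
te_B = (1 + 4·2 + 9)/6 = 18/6 = 3
te_C = (8 + 4·9 + 16)/6 = 60/6 = 10
te_D = (3 + 4·7 + 17)/6 = 48/6 = 8
te_E = (9 + 4·14 + 31)/6 = 96/6 = 16
te_F = (10 + 4·14 + 18)/6 = 84/6 = 14
te_G = (5 + 4·9 + 19)/6 = 60/6 = 10
te_H = (10 + 4·14 + 18)/6 = 84/6 = 14
te_I = (2 + 4·3 + 10)/6 = 24/6 = 4
te_J = (2 + 4·7 + 12)/6 = 42/6 = 7

Forward pass:
ES_A = 0; EF_A = 10
ES_B = 0; EF_B = 3
ES_C = 3; EF_C = 3+10 = 13
ES_D = 10; EF_D = 10+8 = 18
ES_E = max(EF_A=10, EF_B=3) = 10; EF_E = 10+16 = 26
ES_F = max(EF_B=3, EF_E=26) = 26; EF_F = 26+14 = 40
ES_G = 26; EF_G = 26+10 = 36
ES_H = max(EF_B=3, EF_D=18) = 18; EF_H = 18+14 = 32
ES_I = max(EF_C=13, EF_H=32) = 32; EF_I = 32+4 = 36
ES_J = max(EF_C=13, EF_F=40, EF_G=36, EF_H=32, EF_I=36) = 40; EF_J = 40+7 = 47
Expected project duration μ = 47 days. Critical path: A → E → F → J.

47 days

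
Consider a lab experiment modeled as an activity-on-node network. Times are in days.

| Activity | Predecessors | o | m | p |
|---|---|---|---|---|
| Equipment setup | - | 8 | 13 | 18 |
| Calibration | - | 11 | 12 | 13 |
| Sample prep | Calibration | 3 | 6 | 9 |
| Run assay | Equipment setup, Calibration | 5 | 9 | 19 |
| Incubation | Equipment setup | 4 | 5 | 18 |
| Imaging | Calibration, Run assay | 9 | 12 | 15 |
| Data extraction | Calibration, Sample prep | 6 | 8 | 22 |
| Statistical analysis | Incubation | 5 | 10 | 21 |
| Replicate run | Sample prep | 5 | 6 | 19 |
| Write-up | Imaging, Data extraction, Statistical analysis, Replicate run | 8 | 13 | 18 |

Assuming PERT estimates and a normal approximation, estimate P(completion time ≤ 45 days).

te_Equipment setup = (8 + 4·13 + 18)/6 = 78/6 = 13; σ²_Equipment setup = ((18−8)/6)² = 2.778
te_Calibration = (11 + 4·12 + 13)/6 = 72/6 = 12; σ²_Calibration = ((13−11)/6)² = 0.111
te_Sample prep = (3 + 4·6 + 9)/6 = 36/6 = 6; σ²_Sample prep = ((9−3)/6)² = 1.000
te_Run assay = (5 + 4·9 + 19)/6 = 60/6 = 10; σ²_Run assay = ((19−5)/6)² = 5.444
te_Incubation = (4 + 4·5 + 18)/6 = 42/6 = 7; σ²_Incubation = ((18−4)/6)² = 5.444
te_Imaging = (9 + 4·12 + 15)/6 = 72/6 = 12; σ²_Imaging = ((15−9)/6)² = 1.000
te_Data extraction = (6 + 4·8 + 22)/6 = 60/6 = 10; σ²_Data extraction = ((22−6)/6)² = 7.111
te_Statistical analysis = (5 + 4·10 + 21)/6 = 66/6 = 11; σ²_Statistical analysis = ((21−5)/6)² = 7.111
te_Replicate run = (5 + 4·6 + 19)/6 = 48/6 = 8; σ²_Replicate run = ((19−5)/6)² = 5.444
te_Write-up = (8 + 4·13 + 18)/6 = 78/6 = 13; σ²_Write-up = ((18−8)/6)² = 2.778

Forward pass:
ES_Equipment setup = 0; EF_Equipment setup = 13
ES_Calibration = 0; EF_Calibration = 12
ES_Sample prep = 12; EF_Sample prep = 12+6 = 18
ES_Run assay = max(EF_Equipment setup=13, EF_Calibration=12) = 13; EF_Run assay = 13+10 = 23
ES_Incubation = 13; EF_Incubation = 13+7 = 20
ES_Imaging = max(EF_Calibration=12, EF_Run assay=23) = 23; EF_Imaging = 23+12 = 35
ES_Data extraction = max(EF_Calibration=12, EF_Sample prep=18) = 18; EF_Data extraction = 18+10 = 28
ES_Statistical analysis = 20; EF_Statistical analysis = 20+11 = 31
ES_Replicate run = 18; EF_Replicate run = 18+8 = 26
ES_Write-up = max(EF_Imaging=35, EF_Data extraction=28, EF_Statistical analysis=31, EF_Replicate run=26) = 35; EF_Write-up = 35+13 = 48
Expected project duration μ = 48 days. Critical path: Equipment setup → Run assay → Imaging → Write-up.

Variance along critical path = 2.778 + 5.444 + 1.000 + 2.778 = 12.000; σ = √12.000 = 3.464 days.
Z = (45 − 48) / 3.464 = -0.866
P(T ≤ 45) = Φ(-0.866) ≈ 0.193

0.193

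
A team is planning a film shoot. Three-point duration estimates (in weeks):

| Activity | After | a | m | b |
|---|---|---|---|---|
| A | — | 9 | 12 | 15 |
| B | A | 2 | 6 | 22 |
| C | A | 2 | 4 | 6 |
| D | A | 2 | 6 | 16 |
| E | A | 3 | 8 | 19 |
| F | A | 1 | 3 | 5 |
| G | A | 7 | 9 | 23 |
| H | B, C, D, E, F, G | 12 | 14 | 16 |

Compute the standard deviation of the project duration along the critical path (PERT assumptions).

2.92 weeks

te_A = (9 + 4·12 + 15)/6 = 72/6 = 12; σ²_A = ((15−9)/6)² = 1.000
te_B = (2 + 4·6 + 22)/6 = 48/6 = 8; σ²_B = ((22−2)/6)² = 11.111
te_C = (2 + 4·4 + 6)/6 = 24/6 = 4; σ²_C = ((6−2)/6)² = 0.444
te_D = (2 + 4·6 + 16)/6 = 42/6 = 7; σ²_D = ((16−2)/6)² = 5.444
te_E = (3 + 4·8 + 19)/6 = 54/6 = 9; σ²_E = ((19−3)/6)² = 7.111
te_F = (1 + 4·3 + 5)/6 = 18/6 = 3; σ²_F = ((5−1)/6)² = 0.444
te_G = (7 + 4·9 + 23)/6 = 66/6 = 11; σ²_G = ((23−7)/6)² = 7.111
te_H = (12 + 4·14 + 16)/6 = 84/6 = 14; σ²_H = ((16−12)/6)² = 0.444

Forward pass:
ES_A = 0; EF_A = 12
ES_B = 12; EF_B = 12+8 = 20
ES_C = 12; EF_C = 12+4 = 16
ES_D = 12; EF_D = 12+7 = 19
ES_E = 12; EF_E = 12+9 = 21
ES_F = 12; EF_F = 12+3 = 15
ES_G = 12; EF_G = 12+11 = 23
ES_H = max(EF_B=20, EF_C=16, EF_D=19, EF_E=21, EF_F=15, EF_G=23) = 23; EF_H = 23+14 = 37
Expected project duration μ = 37 weeks. Critical path: A → G → H.

Variance along critical path = 1.000 + 7.111 + 0.444 = 8.556
σ = √8.556 = 2.925 weeks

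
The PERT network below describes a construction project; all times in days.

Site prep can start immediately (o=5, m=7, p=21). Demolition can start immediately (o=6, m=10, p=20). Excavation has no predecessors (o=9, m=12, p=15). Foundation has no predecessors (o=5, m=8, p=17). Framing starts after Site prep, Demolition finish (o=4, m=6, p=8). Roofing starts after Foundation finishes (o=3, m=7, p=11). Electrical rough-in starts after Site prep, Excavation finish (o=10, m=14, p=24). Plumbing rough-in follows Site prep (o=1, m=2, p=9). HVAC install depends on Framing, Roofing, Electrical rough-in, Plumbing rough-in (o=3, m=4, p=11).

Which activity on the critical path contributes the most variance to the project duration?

Electrical rough-in

te_Site prep = (5 + 4·7 + 21)/6 = 54/6 = 9; σ²_Site prep = ((21−5)/6)² = 7.111
te_Demolition = (6 + 4·10 + 20)/6 = 66/6 = 11; σ²_Demolition = ((20−6)/6)² = 5.444
te_Excavation = (9 + 4·12 + 15)/6 = 72/6 = 12; σ²_Excavation = ((15−9)/6)² = 1.000
te_Foundation = (5 + 4·8 + 17)/6 = 54/6 = 9; σ²_Foundation = ((17−5)/6)² = 4.000
te_Framing = (4 + 4·6 + 8)/6 = 36/6 = 6; σ²_Framing = ((8−4)/6)² = 0.444
te_Roofing = (3 + 4·7 + 11)/6 = 42/6 = 7; σ²_Roofing = ((11−3)/6)² = 1.778
te_Electrical rough-in = (10 + 4·14 + 24)/6 = 90/6 = 15; σ²_Electrical rough-in = ((24−10)/6)² = 5.444
te_Plumbing rough-in = (1 + 4·2 + 9)/6 = 18/6 = 3; σ²_Plumbing rough-in = ((9−1)/6)² = 1.778
te_HVAC install = (3 + 4·4 + 11)/6 = 30/6 = 5; σ²_HVAC install = ((11−3)/6)² = 1.778

Forward pass:
ES_Site prep = 0; EF_Site prep = 9
ES_Demolition = 0; EF_Demolition = 11
ES_Excavation = 0; EF_Excavation = 12
ES_Foundation = 0; EF_Foundation = 9
ES_Framing = max(EF_Site prep=9, EF_Demolition=11) = 11; EF_Framing = 11+6 = 17
ES_Roofing = 9; EF_Roofing = 9+7 = 16
ES_Electrical rough-in = max(EF_Site prep=9, EF_Excavation=12) = 12; EF_Electrical rough-in = 12+15 = 27
ES_Plumbing rough-in = 9; EF_Plumbing rough-in = 9+3 = 12
ES_HVAC install = max(EF_Framing=17, EF_Roofing=16, EF_Electrical rough-in=27, EF_Plumbing rough-in=12) = 27; EF_HVAC install = 27+5 = 32
Expected project duration μ = 32 days. Critical path: Excavation → Electrical rough-in → HVAC install.

Variances on critical path: σ²_Excavation=1.000, σ²_Electrical rough-in=5.444, σ²_HVAC install=1.778.
Largest is σ²_Electrical rough-in = 5.444.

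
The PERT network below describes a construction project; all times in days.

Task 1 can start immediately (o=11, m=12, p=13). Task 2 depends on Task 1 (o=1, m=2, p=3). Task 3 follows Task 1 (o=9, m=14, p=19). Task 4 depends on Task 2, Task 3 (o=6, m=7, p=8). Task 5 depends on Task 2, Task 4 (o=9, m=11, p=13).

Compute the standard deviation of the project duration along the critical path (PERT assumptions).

1.86 days

te_Task 1 = (11 + 4·12 + 13)/6 = 72/6 = 12; σ²_Task 1 = ((13−11)/6)² = 0.111
te_Task 2 = (1 + 4·2 + 3)/6 = 12/6 = 2; σ²_Task 2 = ((3−1)/6)² = 0.111
te_Task 3 = (9 + 4·14 + 19)/6 = 84/6 = 14; σ²_Task 3 = ((19−9)/6)² = 2.778
te_Task 4 = (6 + 4·7 + 8)/6 = 42/6 = 7; σ²_Task 4 = ((8−6)/6)² = 0.111
te_Task 5 = (9 + 4·11 + 13)/6 = 66/6 = 11; σ²_Task 5 = ((13−9)/6)² = 0.444

Forward pass:
ES_Task 1 = 0; EF_Task 1 = 12
ES_Task 2 = 12; EF_Task 2 = 12+2 = 14
ES_Task 3 = 12; EF_Task 3 = 12+14 = 26
ES_Task 4 = max(EF_Task 2=14, EF_Task 3=26) = 26; EF_Task 4 = 26+7 = 33
ES_Task 5 = max(EF_Task 2=14, EF_Task 4=33) = 33; EF_Task 5 = 33+11 = 44
Expected project duration μ = 44 days. Critical path: Task 1 → Task 3 → Task 4 → Task 5.

Variance along critical path = 0.111 + 2.778 + 0.111 + 0.444 = 3.444
σ = √3.444 = 1.856 days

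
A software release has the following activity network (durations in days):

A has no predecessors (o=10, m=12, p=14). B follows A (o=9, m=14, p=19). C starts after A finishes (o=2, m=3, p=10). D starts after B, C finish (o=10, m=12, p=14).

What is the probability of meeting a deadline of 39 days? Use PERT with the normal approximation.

0.699

te_A = (10 + 4·12 + 14)/6 = 72/6 = 12; σ²_A = ((14−10)/6)² = 0.444
te_B = (9 + 4·14 + 19)/6 = 84/6 = 14; σ²_B = ((19−9)/6)² = 2.778
te_C = (2 + 4·3 + 10)/6 = 24/6 = 4; σ²_C = ((10−2)/6)² = 1.778
te_D = (10 + 4·12 + 14)/6 = 72/6 = 12; σ²_D = ((14−10)/6)² = 0.444

Forward pass:
ES_A = 0; EF_A = 12
ES_B = 12; EF_B = 12+14 = 26
ES_C = 12; EF_C = 12+4 = 16
ES_D = max(EF_B=26, EF_C=16) = 26; EF_D = 26+12 = 38
Expected project duration μ = 38 days. Critical path: A → B → D.

Variance along critical path = 0.444 + 2.778 + 0.444 = 3.667; σ = √3.667 = 1.915 days.
Z = (39 − 38) / 1.915 = 0.522
P(T ≤ 39) = Φ(0.522) ≈ 0.699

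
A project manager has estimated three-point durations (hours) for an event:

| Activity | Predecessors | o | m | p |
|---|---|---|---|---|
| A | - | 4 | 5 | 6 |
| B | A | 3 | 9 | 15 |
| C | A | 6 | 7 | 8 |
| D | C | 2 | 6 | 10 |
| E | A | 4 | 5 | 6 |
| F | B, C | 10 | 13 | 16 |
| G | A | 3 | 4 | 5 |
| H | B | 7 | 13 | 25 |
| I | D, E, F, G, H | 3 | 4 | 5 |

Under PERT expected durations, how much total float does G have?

19 hours

te_A = (4 + 4·5 + 6)/6 = 30/6 = 5
te_B = (3 + 4·9 + 15)/6 = 54/6 = 9
te_C = (6 + 4·7 + 8)/6 = 42/6 = 7
te_D = (2 + 4·6 + 10)/6 = 36/6 = 6
te_E = (4 + 4·5 + 6)/6 = 30/6 = 5
te_F = (10 + 4·13 + 16)/6 = 78/6 = 13
te_G = (3 + 4·4 + 5)/6 = 24/6 = 4
te_H = (7 + 4·13 + 25)/6 = 84/6 = 14
te_I = (3 + 4·4 + 5)/6 = 24/6 = 4

Forward pass:
ES_A = 0; EF_A = 5
ES_B = 5; EF_B = 5+9 = 14
ES_C = 5; EF_C = 5+7 = 12
ES_D = 12; EF_D = 12+6 = 18
ES_E = 5; EF_E = 5+5 = 10
ES_F = max(EF_B=14, EF_C=12) = 14; EF_F = 14+13 = 27
ES_G = 5; EF_G = 5+4 = 9
ES_H = 14; EF_H = 14+14 = 28
ES_I = max(EF_D=18, EF_E=10, EF_F=27, EF_G=9, EF_H=28) = 28; EF_I = 28+4 = 32
Expected project duration μ = 32 hours. Critical path: A → B → H → I.

Backward pass:
LF_I = 32; LS_I = 32−4 = 28
LF_H = LS_I = 28; LS_H = 28−14 = 14
LF_G = LS_I = 28; LS_G = 28−4 = 24
LF_F = LS_I = 28; LS_F = 28−13 = 15
LF_E = LS_I = 28; LS_E = 28−5 = 23
LF_D = LS_I = 28; LS_D = 28−6 = 22
LF_C = min(LS_D=22, LS_F=15) = 15; LS_C = 15−7 = 8
LF_B = min(LS_F=15, LS_H=14) = 14; LS_B = 14−9 = 5
LF_A = min(LS_B=5, LS_C=8, LS_E=23, LS_G=24) = 5; LS_A = 5−5 = 0
Slack_G = LS_G − ES_G = 24 − 5 = 19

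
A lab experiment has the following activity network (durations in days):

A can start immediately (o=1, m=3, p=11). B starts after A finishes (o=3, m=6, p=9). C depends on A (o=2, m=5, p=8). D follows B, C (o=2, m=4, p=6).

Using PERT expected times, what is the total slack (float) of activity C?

te_A = (1 + 4·3 + 11)/6 = 24/6 = 4
te_B = (3 + 4·6 + 9)/6 = 36/6 = 6
te_C = (2 + 4·5 + 8)/6 = 30/6 = 5
te_D = (2 + 4·4 + 6)/6 = 24/6 = 4

Forward pass:
ES_A = 0; EF_A = 4
ES_B = 4; EF_B = 4+6 = 10
ES_C = 4; EF_C = 4+5 = 9
ES_D = max(EF_B=10, EF_C=9) = 10; EF_D = 10+4 = 14
Expected project duration μ = 14 days. Critical path: A → B → D.

Backward pass:
LF_D = 14; LS_D = 14−4 = 10
LF_C = LS_D = 10; LS_C = 10−5 = 5
LF_B = LS_D = 10; LS_B = 10−6 = 4
LF_A = min(LS_B=4, LS_C=5) = 4; LS_A = 4−4 = 0
Slack_C = LS_C − ES_C = 5 − 4 = 1

1 days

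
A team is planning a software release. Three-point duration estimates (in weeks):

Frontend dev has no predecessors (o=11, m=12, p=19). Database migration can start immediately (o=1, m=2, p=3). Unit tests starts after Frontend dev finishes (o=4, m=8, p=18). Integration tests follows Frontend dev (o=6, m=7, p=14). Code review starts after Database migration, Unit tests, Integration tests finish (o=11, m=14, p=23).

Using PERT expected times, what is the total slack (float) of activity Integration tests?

te_Frontend dev = (11 + 4·12 + 19)/6 = 78/6 = 13
te_Database migration = (1 + 4·2 + 3)/6 = 12/6 = 2
te_Unit tests = (4 + 4·8 + 18)/6 = 54/6 = 9
te_Integration tests = (6 + 4·7 + 14)/6 = 48/6 = 8
te_Code review = (11 + 4·14 + 23)/6 = 90/6 = 15

Forward pass:
ES_Frontend dev = 0; EF_Frontend dev = 13
ES_Database migration = 0; EF_Database migration = 2
ES_Unit tests = 13; EF_Unit tests = 13+9 = 22
ES_Integration tests = 13; EF_Integration tests = 13+8 = 21
ES_Code review = max(EF_Database migration=2, EF_Unit tests=22, EF_Integration tests=21) = 22; EF_Code review = 22+15 = 37
Expected project duration μ = 37 weeks. Critical path: Frontend dev → Unit tests → Code review.

Backward pass:
LF_Code review = 37; LS_Code review = 37−15 = 22
LF_Integration tests = LS_Code review = 22; LS_Integration tests = 22−8 = 14
LF_Unit tests = LS_Code review = 22; LS_Unit tests = 22−9 = 13
LF_Database migration = LS_Code review = 22; LS_Database migration = 22−2 = 20
LF_Frontend dev = min(LS_Unit tests=13, LS_Integration tests=14) = 13; LS_Frontend dev = 13−13 = 0
Slack_Integration tests = LS_Integration tests − ES_Integration tests = 14 − 13 = 1

1 weeks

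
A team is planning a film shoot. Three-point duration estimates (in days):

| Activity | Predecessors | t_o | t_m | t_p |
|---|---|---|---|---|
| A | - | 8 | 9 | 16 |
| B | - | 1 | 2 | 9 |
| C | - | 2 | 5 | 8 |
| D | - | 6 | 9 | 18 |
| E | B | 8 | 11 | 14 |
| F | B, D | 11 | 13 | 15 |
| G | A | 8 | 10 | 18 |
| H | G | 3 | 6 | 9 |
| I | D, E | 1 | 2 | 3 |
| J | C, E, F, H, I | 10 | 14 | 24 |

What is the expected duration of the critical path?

42 days

te_A = (8 + 4·9 + 16)/6 = 60/6 = 10
te_B = (1 + 4·2 + 9)/6 = 18/6 = 3
te_C = (2 + 4·5 + 8)/6 = 30/6 = 5
te_D = (6 + 4·9 + 18)/6 = 60/6 = 10
te_E = (8 + 4·11 + 14)/6 = 66/6 = 11
te_F = (11 + 4·13 + 15)/6 = 78/6 = 13
te_G = (8 + 4·10 + 18)/6 = 66/6 = 11
te_H = (3 + 4·6 + 9)/6 = 36/6 = 6
te_I = (1 + 4·2 + 3)/6 = 12/6 = 2
te_J = (10 + 4·14 + 24)/6 = 90/6 = 15

Forward pass:
ES_A = 0; EF_A = 10
ES_B = 0; EF_B = 3
ES_C = 0; EF_C = 5
ES_D = 0; EF_D = 10
ES_E = 3; EF_E = 3+11 = 14
ES_F = max(EF_B=3, EF_D=10) = 10; EF_F = 10+13 = 23
ES_G = 10; EF_G = 10+11 = 21
ES_H = 21; EF_H = 21+6 = 27
ES_I = max(EF_D=10, EF_E=14) = 14; EF_I = 14+2 = 16
ES_J = max(EF_C=5, EF_E=14, EF_F=23, EF_H=27, EF_I=16) = 27; EF_J = 27+15 = 42
Expected project duration μ = 42 days. Critical path: A → G → H → J.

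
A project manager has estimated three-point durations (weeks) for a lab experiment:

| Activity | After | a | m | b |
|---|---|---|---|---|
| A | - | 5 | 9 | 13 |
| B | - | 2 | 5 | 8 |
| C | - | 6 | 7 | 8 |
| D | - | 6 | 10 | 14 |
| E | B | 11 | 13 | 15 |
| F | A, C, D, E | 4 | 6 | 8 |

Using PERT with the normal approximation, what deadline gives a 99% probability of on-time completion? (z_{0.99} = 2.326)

27.2 weeks

te_A = (5 + 4·9 + 13)/6 = 54/6 = 9; σ²_A = ((13−5)/6)² = 1.778
te_B = (2 + 4·5 + 8)/6 = 30/6 = 5; σ²_B = ((8−2)/6)² = 1.000
te_C = (6 + 4·7 + 8)/6 = 42/6 = 7; σ²_C = ((8−6)/6)² = 0.111
te_D = (6 + 4·10 + 14)/6 = 60/6 = 10; σ²_D = ((14−6)/6)² = 1.778
te_E = (11 + 4·13 + 15)/6 = 78/6 = 13; σ²_E = ((15−11)/6)² = 0.444
te_F = (4 + 4·6 + 8)/6 = 36/6 = 6; σ²_F = ((8−4)/6)² = 0.444

Forward pass:
ES_A = 0; EF_A = 9
ES_B = 0; EF_B = 5
ES_C = 0; EF_C = 7
ES_D = 0; EF_D = 10
ES_E = 5; EF_E = 5+13 = 18
ES_F = max(EF_A=9, EF_C=7, EF_D=10, EF_E=18) = 18; EF_F = 18+6 = 24
Expected project duration μ = 24 weeks. Critical path: B → E → F.

Variance along critical path = 1.000 + 0.444 + 0.444 = 1.889; σ = 1.374 weeks.
D = μ + z·σ = 24 + 2.326·1.374 = 27.2 weeks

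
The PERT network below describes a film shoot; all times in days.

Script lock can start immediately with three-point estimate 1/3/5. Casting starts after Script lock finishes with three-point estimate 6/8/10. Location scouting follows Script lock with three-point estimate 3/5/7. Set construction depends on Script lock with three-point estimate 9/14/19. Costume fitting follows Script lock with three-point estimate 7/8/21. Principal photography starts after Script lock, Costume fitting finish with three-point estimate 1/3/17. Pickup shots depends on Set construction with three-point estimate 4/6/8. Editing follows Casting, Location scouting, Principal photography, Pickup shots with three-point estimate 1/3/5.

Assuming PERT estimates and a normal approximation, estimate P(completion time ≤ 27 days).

0.689

te_Script lock = (1 + 4·3 + 5)/6 = 18/6 = 3; σ²_Script lock = ((5−1)/6)² = 0.444
te_Casting = (6 + 4·8 + 10)/6 = 48/6 = 8; σ²_Casting = ((10−6)/6)² = 0.444
te_Location scouting = (3 + 4·5 + 7)/6 = 30/6 = 5; σ²_Location scouting = ((7−3)/6)² = 0.444
te_Set construction = (9 + 4·14 + 19)/6 = 84/6 = 14; σ²_Set construction = ((19−9)/6)² = 2.778
te_Costume fitting = (7 + 4·8 + 21)/6 = 60/6 = 10; σ²_Costume fitting = ((21−7)/6)² = 5.444
te_Principal photography = (1 + 4·3 + 17)/6 = 30/6 = 5; σ²_Principal photography = ((17−1)/6)² = 7.111
te_Pickup shots = (4 + 4·6 + 8)/6 = 36/6 = 6; σ²_Pickup shots = ((8−4)/6)² = 0.444
te_Editing = (1 + 4·3 + 5)/6 = 18/6 = 3; σ²_Editing = ((5−1)/6)² = 0.444

Forward pass:
ES_Script lock = 0; EF_Script lock = 3
ES_Casting = 3; EF_Casting = 3+8 = 11
ES_Location scouting = 3; EF_Location scouting = 3+5 = 8
ES_Set construction = 3; EF_Set construction = 3+14 = 17
ES_Costume fitting = 3; EF_Costume fitting = 3+10 = 13
ES_Principal photography = max(EF_Script lock=3, EF_Costume fitting=13) = 13; EF_Principal photography = 13+5 = 18
ES_Pickup shots = 17; EF_Pickup shots = 17+6 = 23
ES_Editing = max(EF_Casting=11, EF_Location scouting=8, EF_Principal photography=18, EF_Pickup shots=23) = 23; EF_Editing = 23+3 = 26
Expected project duration μ = 26 days. Critical path: Script lock → Set construction → Pickup shots → Editing.

Variance along critical path = 0.444 + 2.778 + 0.444 + 0.444 = 4.111; σ = √4.111 = 2.028 days.
Z = (27 − 26) / 2.028 = 0.493
P(T ≤ 27) = Φ(0.493) ≈ 0.689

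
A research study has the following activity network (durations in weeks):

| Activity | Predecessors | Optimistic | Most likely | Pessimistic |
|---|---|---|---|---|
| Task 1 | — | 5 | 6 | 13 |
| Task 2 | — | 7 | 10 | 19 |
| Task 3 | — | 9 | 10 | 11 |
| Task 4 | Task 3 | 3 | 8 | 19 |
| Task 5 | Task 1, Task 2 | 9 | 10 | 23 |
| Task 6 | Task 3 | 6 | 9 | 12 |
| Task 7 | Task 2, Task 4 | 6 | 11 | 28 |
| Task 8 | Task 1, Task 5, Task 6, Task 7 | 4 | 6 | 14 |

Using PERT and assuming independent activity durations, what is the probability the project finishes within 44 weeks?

0.849

te_Task 1 = (5 + 4·6 + 13)/6 = 42/6 = 7; σ²_Task 1 = ((13−5)/6)² = 1.778
te_Task 2 = (7 + 4·10 + 19)/6 = 66/6 = 11; σ²_Task 2 = ((19−7)/6)² = 4.000
te_Task 3 = (9 + 4·10 + 11)/6 = 60/6 = 10; σ²_Task 3 = ((11−9)/6)² = 0.111
te_Task 4 = (3 + 4·8 + 19)/6 = 54/6 = 9; σ²_Task 4 = ((19−3)/6)² = 7.111
te_Task 5 = (9 + 4·10 + 23)/6 = 72/6 = 12; σ²_Task 5 = ((23−9)/6)² = 5.444
te_Task 6 = (6 + 4·9 + 12)/6 = 54/6 = 9; σ²_Task 6 = ((12−6)/6)² = 1.000
te_Task 7 = (6 + 4·11 + 28)/6 = 78/6 = 13; σ²_Task 7 = ((28−6)/6)² = 13.444
te_Task 8 = (4 + 4·6 + 14)/6 = 42/6 = 7; σ²_Task 8 = ((14−4)/6)² = 2.778

Forward pass:
ES_Task 1 = 0; EF_Task 1 = 7
ES_Task 2 = 0; EF_Task 2 = 11
ES_Task 3 = 0; EF_Task 3 = 10
ES_Task 4 = 10; EF_Task 4 = 10+9 = 19
ES_Task 5 = max(EF_Task 1=7, EF_Task 2=11) = 11; EF_Task 5 = 11+12 = 23
ES_Task 6 = 10; EF_Task 6 = 10+9 = 19
ES_Task 7 = max(EF_Task 2=11, EF_Task 4=19) = 19; EF_Task 7 = 19+13 = 32
ES_Task 8 = max(EF_Task 1=7, EF_Task 5=23, EF_Task 6=19, EF_Task 7=32) = 32; EF_Task 8 = 32+7 = 39
Expected project duration μ = 39 weeks. Critical path: Task 3 → Task 4 → Task 7 → Task 8.

Variance along critical path = 0.111 + 7.111 + 13.444 + 2.778 = 23.444; σ = √23.444 = 4.842 weeks.
Z = (44 − 39) / 4.842 = 1.033
P(T ≤ 44) = Φ(1.033) ≈ 0.849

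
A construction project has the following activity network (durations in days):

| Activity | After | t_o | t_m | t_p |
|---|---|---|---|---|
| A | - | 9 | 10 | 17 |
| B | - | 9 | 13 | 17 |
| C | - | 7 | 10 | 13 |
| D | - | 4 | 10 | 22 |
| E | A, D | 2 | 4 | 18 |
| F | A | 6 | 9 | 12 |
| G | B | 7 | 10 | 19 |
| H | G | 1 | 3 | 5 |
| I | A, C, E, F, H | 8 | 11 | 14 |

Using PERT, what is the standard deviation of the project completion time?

2.69 days

te_A = (9 + 4·10 + 17)/6 = 66/6 = 11; σ²_A = ((17−9)/6)² = 1.778
te_B = (9 + 4·13 + 17)/6 = 78/6 = 13; σ²_B = ((17−9)/6)² = 1.778
te_C = (7 + 4·10 + 13)/6 = 60/6 = 10; σ²_C = ((13−7)/6)² = 1.000
te_D = (4 + 4·10 + 22)/6 = 66/6 = 11; σ²_D = ((22−4)/6)² = 9.000
te_E = (2 + 4·4 + 18)/6 = 36/6 = 6; σ²_E = ((18−2)/6)² = 7.111
te_F = (6 + 4·9 + 12)/6 = 54/6 = 9; σ²_F = ((12−6)/6)² = 1.000
te_G = (7 + 4·10 + 19)/6 = 66/6 = 11; σ²_G = ((19−7)/6)² = 4.000
te_H = (1 + 4·3 + 5)/6 = 18/6 = 3; σ²_H = ((5−1)/6)² = 0.444
te_I = (8 + 4·11 + 14)/6 = 66/6 = 11; σ²_I = ((14−8)/6)² = 1.000

Forward pass:
ES_A = 0; EF_A = 11
ES_B = 0; EF_B = 13
ES_C = 0; EF_C = 10
ES_D = 0; EF_D = 11
ES_E = max(EF_A=11, EF_D=11) = 11; EF_E = 11+6 = 17
ES_F = 11; EF_F = 11+9 = 20
ES_G = 13; EF_G = 13+11 = 24
ES_H = 24; EF_H = 24+3 = 27
ES_I = max(EF_A=11, EF_C=10, EF_E=17, EF_F=20, EF_H=27) = 27; EF_I = 27+11 = 38
Expected project duration μ = 38 days. Critical path: B → G → H → I.

Variance along critical path = 1.778 + 4.000 + 0.444 + 1.000 = 7.222
σ = √7.222 = 2.687 days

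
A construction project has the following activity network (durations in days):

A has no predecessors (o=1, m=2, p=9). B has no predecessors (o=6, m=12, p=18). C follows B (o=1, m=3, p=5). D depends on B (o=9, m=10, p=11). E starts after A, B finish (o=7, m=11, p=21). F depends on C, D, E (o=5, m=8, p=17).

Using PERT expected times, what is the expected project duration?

33 days

te_A = (1 + 4·2 + 9)/6 = 18/6 = 3
te_B = (6 + 4·12 + 18)/6 = 72/6 = 12
te_C = (1 + 4·3 + 5)/6 = 18/6 = 3
te_D = (9 + 4·10 + 11)/6 = 60/6 = 10
te_E = (7 + 4·11 + 21)/6 = 72/6 = 12
te_F = (5 + 4·8 + 17)/6 = 54/6 = 9

Forward pass:
ES_A = 0; EF_A = 3
ES_B = 0; EF_B = 12
ES_C = 12; EF_C = 12+3 = 15
ES_D = 12; EF_D = 12+10 = 22
ES_E = max(EF_A=3, EF_B=12) = 12; EF_E = 12+12 = 24
ES_F = max(EF_C=15, EF_D=22, EF_E=24) = 24; EF_F = 24+9 = 33
Expected project duration μ = 33 days. Critical path: B → E → F.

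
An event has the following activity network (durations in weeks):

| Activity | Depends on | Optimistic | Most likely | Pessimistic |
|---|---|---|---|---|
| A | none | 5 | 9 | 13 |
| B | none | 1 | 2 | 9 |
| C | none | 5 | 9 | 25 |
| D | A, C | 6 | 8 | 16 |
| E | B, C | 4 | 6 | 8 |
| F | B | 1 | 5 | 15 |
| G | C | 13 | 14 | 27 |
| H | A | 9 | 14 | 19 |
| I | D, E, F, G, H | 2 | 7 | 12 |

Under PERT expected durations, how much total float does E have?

te_A = (5 + 4·9 + 13)/6 = 54/6 = 9
te_B = (1 + 4·2 + 9)/6 = 18/6 = 3
te_C = (5 + 4·9 + 25)/6 = 66/6 = 11
te_D = (6 + 4·8 + 16)/6 = 54/6 = 9
te_E = (4 + 4·6 + 8)/6 = 36/6 = 6
te_F = (1 + 4·5 + 15)/6 = 36/6 = 6
te_G = (13 + 4·14 + 27)/6 = 96/6 = 16
te_H = (9 + 4·14 + 19)/6 = 84/6 = 14
te_I = (2 + 4·7 + 12)/6 = 42/6 = 7

Forward pass:
ES_A = 0; EF_A = 9
ES_B = 0; EF_B = 3
ES_C = 0; EF_C = 11
ES_D = max(EF_A=9, EF_C=11) = 11; EF_D = 11+9 = 20
ES_E = max(EF_B=3, EF_C=11) = 11; EF_E = 11+6 = 17
ES_F = 3; EF_F = 3+6 = 9
ES_G = 11; EF_G = 11+16 = 27
ES_H = 9; EF_H = 9+14 = 23
ES_I = max(EF_D=20, EF_E=17, EF_F=9, EF_G=27, EF_H=23) = 27; EF_I = 27+7 = 34
Expected project duration μ = 34 weeks. Critical path: C → G → I.

Backward pass:
LF_I = 34; LS_I = 34−7 = 27
LF_H = LS_I = 27; LS_H = 27−14 = 13
LF_G = LS_I = 27; LS_G = 27−16 = 11
LF_F = LS_I = 27; LS_F = 27−6 = 21
LF_E = LS_I = 27; LS_E = 27−6 = 21
LF_D = LS_I = 27; LS_D = 27−9 = 18
LF_C = min(LS_D=18, LS_E=21, LS_G=11) = 11; LS_C = 11−11 = 0
LF_B = min(LS_E=21, LS_F=21) = 21; LS_B = 21−3 = 18
LF_A = min(LS_D=18, LS_H=13) = 13; LS_A = 13−9 = 4
Slack_E = LS_E − ES_E = 21 − 11 = 10

10 weeks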